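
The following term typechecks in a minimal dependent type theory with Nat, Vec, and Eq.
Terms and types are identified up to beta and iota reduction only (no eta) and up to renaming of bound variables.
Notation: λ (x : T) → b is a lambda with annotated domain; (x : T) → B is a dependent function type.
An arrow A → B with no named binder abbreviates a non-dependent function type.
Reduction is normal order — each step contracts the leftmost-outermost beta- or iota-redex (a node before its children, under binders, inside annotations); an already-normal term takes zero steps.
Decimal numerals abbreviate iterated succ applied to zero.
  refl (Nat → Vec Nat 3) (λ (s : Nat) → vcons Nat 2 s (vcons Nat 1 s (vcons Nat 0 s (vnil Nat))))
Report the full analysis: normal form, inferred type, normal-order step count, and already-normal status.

resulting normal form:
  refl (Nat → Vec Nat 3) (λ (s : Nat) → vcons Nat 2 s (vcons Nat 1 s (vcons Nat 0 s (vnil Nat))))
type:
  Eq (Nat → Vec Nat 3) (λ (s : Nat) → vcons Nat 2 s (vcons Nat 1 s (vcons Nat 0 s (vnil Nat)))) (λ (α : Nat) → vcons Nat 2 α (vcons Nat 1 α (vcons Nat 0 α (vnil Nat))))
reduction steps (normal order): 0
term was already normal: yes


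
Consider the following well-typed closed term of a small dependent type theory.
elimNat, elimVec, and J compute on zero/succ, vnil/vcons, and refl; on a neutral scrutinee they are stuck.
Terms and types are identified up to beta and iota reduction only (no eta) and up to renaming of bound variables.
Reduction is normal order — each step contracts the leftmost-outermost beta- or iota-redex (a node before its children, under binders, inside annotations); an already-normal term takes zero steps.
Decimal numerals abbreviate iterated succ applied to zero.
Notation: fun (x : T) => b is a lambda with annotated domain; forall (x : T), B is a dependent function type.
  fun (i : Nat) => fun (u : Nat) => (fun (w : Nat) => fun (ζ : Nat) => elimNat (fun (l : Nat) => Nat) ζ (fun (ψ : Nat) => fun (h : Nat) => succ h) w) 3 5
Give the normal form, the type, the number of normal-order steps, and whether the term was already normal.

normal form:
  fun (i : Nat) => fun (u : Nat) => 8
the term's type:
  forall (i : Nat), forall (u : Nat), Nat
normal-order step count: 12
already normal: no
first redex: a beta-redex


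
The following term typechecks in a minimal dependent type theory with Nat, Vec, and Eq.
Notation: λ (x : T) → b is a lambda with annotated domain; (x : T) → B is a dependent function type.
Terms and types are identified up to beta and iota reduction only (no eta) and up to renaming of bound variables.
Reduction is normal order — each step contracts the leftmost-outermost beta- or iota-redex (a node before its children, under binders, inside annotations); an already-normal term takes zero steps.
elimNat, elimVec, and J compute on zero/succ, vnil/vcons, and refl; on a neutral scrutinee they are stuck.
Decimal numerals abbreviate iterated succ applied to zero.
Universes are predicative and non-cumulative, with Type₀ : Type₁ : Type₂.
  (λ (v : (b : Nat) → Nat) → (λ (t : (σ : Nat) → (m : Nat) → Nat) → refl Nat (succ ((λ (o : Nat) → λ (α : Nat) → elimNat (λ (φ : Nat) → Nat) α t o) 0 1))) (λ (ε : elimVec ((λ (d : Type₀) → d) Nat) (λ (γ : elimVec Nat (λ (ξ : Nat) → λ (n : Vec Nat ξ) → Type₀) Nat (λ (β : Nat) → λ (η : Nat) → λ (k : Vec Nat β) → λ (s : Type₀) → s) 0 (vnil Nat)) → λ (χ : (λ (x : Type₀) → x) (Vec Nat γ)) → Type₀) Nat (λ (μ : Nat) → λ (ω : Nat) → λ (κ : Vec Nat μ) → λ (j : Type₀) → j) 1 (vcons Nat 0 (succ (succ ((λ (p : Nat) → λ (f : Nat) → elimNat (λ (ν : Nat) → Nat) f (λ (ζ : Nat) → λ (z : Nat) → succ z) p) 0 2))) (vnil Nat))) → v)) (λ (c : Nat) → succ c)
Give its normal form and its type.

reduced normal form:
  refl Nat 2
type:
  Eq Nat 2 2
observation: normalization takes exactly 5 steps under the normal-order strategy.


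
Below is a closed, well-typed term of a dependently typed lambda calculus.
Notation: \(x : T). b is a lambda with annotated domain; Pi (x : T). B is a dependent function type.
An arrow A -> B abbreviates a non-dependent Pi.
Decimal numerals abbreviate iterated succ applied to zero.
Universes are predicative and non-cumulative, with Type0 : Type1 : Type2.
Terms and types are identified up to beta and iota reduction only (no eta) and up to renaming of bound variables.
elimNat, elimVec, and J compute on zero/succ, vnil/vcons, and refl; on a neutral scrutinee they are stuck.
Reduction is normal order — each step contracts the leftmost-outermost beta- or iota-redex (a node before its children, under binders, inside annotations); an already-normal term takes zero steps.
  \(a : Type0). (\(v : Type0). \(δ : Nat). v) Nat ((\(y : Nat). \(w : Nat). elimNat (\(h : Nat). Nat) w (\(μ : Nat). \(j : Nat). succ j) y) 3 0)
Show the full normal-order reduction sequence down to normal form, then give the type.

normal-order reduction:
  \(a : Type0). (\(v : Type0). \(δ : Nat). v) Nat ((\(y : Nat). \(w : Nat). elimNat (\(h : Nat). Nat) w (\(μ : Nat). \(j : Nat). succ j) y) 3 0)
  ~> \(a : Type0). (\(v : Nat). Nat) ((\(δ : Nat). \(y : Nat). elimNat (\(w : Nat). Nat) y (\(h : Nat). \(μ : Nat). succ μ) δ) 3 0)
  ~> \(a : Type0). Nat
inferred type:
  Type0 -> Type0


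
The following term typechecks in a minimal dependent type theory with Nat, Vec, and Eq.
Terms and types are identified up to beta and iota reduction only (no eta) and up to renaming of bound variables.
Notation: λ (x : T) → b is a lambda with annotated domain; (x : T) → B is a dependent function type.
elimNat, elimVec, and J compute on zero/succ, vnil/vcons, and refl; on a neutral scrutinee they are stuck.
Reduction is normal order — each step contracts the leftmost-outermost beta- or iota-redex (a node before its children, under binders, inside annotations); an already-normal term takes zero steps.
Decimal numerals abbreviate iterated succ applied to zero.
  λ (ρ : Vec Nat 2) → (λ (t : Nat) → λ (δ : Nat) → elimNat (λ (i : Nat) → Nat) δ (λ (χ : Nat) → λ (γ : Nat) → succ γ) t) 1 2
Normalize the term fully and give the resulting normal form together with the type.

resulting normal form:
  λ (ρ : Vec Nat 2) → 3
the term's type:
  (ρ : Vec Nat 2) → Nat


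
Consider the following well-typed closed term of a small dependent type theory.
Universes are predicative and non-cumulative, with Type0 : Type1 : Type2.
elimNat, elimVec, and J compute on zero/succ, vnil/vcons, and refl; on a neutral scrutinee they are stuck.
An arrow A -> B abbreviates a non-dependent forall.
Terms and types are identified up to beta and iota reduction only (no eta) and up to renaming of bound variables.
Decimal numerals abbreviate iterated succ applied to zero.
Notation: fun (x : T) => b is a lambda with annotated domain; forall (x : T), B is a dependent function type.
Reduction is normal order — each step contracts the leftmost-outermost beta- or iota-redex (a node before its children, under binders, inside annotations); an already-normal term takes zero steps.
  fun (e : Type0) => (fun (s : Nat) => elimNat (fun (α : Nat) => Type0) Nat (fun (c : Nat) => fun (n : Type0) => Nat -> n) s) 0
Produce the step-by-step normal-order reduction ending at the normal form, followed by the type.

reduction (normal order):
  fun (e : Type0) => (fun (s : Nat) => elimNat (fun (α : Nat) => Type0) Nat (fun (c : Nat) => fun (n : Type0) => Nat -> n) s) 0
  ~> fun (e : Type0) => elimNat (fun (s : Nat) => Type0) Nat (fun (α : Nat) => fun (c : Type0) => Nat -> c) 0
  ~> fun (e : Type0) => Nat
the term's type:
  Type0 -> Type0


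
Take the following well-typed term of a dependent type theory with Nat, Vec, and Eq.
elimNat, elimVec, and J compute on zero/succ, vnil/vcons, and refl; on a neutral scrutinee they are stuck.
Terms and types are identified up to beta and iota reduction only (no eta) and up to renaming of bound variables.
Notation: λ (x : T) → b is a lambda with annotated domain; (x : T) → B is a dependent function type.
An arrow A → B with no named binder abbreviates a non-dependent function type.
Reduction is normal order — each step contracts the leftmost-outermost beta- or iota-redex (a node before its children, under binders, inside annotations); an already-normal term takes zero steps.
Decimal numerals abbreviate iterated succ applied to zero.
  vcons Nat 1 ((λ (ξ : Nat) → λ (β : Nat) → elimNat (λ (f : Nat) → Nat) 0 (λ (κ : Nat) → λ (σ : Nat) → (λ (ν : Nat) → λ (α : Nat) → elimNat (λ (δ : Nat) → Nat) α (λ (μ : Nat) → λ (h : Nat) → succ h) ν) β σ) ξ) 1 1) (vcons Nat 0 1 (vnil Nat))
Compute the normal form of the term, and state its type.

resulting normal form:
  vcons Nat 1 1 (vcons Nat 0 1 (vnil Nat))
type:
  Vec Nat 2


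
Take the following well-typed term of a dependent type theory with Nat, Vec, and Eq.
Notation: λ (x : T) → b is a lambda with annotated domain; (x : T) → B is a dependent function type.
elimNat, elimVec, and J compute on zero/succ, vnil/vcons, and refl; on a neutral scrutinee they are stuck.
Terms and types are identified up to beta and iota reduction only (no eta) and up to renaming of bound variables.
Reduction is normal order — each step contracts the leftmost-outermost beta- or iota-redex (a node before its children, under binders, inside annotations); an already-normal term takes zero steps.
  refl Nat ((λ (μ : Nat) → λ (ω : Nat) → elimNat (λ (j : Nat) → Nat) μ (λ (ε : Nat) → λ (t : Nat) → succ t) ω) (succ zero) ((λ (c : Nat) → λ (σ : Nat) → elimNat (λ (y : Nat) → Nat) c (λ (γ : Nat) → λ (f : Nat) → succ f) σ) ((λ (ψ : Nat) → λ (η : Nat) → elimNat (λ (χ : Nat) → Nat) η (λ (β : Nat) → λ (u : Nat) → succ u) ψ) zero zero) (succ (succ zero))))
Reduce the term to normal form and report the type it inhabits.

normal form:
  refl Nat (succ (succ (succ zero)))
inferred type:
  Eq Nat (succ (succ (succ zero))) (succ (succ (succ zero)))


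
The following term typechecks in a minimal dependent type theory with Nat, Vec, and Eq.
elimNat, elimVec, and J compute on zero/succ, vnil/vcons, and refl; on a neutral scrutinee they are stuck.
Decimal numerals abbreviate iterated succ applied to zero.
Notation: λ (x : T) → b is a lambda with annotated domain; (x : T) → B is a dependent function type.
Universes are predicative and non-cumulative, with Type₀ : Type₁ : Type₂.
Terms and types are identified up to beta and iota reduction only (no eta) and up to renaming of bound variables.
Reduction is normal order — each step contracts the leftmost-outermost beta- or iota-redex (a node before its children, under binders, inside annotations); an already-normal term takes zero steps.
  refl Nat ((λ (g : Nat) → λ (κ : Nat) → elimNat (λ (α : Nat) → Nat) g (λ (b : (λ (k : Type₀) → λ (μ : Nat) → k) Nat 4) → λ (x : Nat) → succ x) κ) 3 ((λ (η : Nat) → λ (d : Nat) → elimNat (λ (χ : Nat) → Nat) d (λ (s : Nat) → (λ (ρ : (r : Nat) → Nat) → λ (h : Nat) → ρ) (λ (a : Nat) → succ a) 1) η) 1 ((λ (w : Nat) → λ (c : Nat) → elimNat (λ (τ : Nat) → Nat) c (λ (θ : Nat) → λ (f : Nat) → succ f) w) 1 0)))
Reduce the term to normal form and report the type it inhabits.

resulting normal form:
  refl Nat 5
inferred type:
  Eq Nat 5 5


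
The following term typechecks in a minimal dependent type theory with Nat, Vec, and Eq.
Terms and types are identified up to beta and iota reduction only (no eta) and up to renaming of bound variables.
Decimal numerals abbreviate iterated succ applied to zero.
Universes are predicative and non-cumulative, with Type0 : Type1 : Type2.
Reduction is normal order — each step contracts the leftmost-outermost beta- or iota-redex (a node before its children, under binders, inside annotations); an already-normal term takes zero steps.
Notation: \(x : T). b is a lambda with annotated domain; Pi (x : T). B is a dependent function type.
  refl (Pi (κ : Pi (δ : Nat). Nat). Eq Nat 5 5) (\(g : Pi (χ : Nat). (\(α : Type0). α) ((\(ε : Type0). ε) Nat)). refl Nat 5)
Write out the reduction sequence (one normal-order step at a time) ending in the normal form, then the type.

reduction (normal order):
  refl (Pi (κ : Pi (δ : Nat). Nat). Eq Nat 5 5) (\(g : Pi (χ : Nat). (\(α : Type0). α) ((\(ε : Type0). ε) Nat)). refl Nat 5)
  ~> refl (Pi (κ : Pi (δ : Nat). Nat). Eq Nat 5 5) (\(g : Pi (χ : Nat). (\(α : Type0). α) Nat). refl Nat 5)
  ~> refl (Pi (κ : Pi (δ : Nat). Nat). Eq Nat 5 5) (\(g : Pi (χ : Nat). Nat). refl Nat 5)
the term's type:
  Eq (Pi (κ : Pi (δ : Nat). Nat). Eq Nat 5 5) (\(g : Pi (χ : Nat). Nat). refl Nat 5) (\(α : Pi (ε : Nat). Nat). refl Nat 5)


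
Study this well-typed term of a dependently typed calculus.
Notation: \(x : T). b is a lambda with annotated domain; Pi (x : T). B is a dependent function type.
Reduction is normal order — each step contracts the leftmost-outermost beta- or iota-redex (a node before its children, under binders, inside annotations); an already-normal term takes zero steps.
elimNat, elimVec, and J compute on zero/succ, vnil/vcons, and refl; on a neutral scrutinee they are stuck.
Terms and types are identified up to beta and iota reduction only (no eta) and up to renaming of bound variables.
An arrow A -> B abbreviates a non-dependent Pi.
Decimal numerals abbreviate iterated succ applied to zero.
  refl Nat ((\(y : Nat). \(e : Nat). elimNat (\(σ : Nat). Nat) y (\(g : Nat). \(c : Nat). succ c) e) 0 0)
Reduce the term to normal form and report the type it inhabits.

resulting normal form:
  refl Nat 0
the term's type:
  Eq Nat 0 0


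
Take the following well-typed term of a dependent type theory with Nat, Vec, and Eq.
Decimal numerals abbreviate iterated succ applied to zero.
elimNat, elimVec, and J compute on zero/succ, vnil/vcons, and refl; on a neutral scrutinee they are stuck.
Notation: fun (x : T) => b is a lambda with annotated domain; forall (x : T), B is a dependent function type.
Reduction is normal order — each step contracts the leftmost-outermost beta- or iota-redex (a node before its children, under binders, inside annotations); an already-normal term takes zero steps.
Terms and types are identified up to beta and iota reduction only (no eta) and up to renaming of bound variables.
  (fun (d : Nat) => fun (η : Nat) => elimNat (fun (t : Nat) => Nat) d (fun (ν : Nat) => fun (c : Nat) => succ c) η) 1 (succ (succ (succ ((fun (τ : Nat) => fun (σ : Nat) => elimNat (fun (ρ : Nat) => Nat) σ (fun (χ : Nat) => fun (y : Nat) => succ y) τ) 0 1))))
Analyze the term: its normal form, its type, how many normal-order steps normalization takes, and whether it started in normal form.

resulting normal form:
  5
type:
  Nat
normal-order step count: 18
already normal: no
first contracted redex: a beta-redex


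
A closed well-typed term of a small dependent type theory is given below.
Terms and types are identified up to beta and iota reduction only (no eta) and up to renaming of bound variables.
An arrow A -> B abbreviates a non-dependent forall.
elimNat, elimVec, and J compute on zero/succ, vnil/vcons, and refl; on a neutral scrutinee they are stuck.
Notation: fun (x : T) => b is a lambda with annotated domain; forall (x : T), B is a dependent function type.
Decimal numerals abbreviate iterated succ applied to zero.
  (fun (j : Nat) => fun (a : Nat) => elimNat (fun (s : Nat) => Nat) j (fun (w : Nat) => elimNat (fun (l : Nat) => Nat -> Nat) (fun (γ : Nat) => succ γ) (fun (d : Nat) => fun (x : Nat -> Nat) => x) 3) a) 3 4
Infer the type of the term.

the term's type:
  Nat


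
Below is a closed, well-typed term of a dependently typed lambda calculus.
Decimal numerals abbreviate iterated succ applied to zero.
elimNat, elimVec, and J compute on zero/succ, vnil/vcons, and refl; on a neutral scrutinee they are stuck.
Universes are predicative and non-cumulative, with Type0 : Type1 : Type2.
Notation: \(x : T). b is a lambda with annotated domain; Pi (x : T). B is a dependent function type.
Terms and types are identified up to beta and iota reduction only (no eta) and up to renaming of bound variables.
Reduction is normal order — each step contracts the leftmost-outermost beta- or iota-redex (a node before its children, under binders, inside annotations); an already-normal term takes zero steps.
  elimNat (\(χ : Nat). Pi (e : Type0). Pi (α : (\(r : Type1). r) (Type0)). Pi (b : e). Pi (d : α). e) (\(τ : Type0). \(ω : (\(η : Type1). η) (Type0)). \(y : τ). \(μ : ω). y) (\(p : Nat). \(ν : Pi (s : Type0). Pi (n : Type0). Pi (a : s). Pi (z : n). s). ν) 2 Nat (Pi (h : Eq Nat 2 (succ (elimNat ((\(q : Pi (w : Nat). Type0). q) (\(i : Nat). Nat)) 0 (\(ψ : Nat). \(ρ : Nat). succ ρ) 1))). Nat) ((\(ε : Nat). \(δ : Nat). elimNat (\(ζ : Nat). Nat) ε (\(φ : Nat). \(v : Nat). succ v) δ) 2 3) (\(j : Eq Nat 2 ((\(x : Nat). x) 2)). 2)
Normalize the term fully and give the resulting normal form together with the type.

resulting normal form:
  5
type:
  Nat


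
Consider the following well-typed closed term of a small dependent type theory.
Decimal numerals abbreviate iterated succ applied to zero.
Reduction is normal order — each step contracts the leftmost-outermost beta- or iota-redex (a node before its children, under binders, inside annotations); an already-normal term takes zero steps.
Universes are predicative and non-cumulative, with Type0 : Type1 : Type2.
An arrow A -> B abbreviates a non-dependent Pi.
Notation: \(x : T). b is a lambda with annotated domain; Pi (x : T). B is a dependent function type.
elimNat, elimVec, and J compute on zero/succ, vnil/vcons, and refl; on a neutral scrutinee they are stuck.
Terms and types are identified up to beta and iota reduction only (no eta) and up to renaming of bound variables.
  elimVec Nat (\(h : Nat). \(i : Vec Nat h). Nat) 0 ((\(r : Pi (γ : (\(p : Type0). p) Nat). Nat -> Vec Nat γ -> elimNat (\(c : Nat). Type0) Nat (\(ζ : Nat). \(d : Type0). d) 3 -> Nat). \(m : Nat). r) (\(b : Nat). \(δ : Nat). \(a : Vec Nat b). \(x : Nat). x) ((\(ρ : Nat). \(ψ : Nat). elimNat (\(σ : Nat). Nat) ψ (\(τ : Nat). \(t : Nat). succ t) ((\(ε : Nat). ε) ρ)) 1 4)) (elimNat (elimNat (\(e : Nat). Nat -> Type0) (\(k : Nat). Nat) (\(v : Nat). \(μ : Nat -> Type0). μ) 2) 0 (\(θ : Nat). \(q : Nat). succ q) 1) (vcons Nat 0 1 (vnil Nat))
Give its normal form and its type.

normal form:
  0
inferred type:
  Nat


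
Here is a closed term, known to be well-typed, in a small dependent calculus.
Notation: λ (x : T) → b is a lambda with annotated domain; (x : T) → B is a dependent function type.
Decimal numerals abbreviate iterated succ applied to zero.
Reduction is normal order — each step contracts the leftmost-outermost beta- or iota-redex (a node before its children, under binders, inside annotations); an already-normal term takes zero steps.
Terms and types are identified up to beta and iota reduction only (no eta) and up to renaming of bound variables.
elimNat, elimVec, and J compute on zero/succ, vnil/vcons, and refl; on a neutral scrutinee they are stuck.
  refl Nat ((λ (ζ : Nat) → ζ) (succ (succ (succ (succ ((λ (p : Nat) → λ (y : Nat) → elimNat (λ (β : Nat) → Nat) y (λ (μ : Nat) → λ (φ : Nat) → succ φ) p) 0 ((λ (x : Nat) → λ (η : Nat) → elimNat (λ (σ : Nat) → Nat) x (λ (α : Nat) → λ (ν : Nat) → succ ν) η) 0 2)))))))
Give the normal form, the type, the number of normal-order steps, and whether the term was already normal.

reduced normal form:
  refl Nat 6
the term's type:
  Eq Nat 6 6
reduction steps (normal order): 13
started in normal form: no
first contracted redex: a beta-redex


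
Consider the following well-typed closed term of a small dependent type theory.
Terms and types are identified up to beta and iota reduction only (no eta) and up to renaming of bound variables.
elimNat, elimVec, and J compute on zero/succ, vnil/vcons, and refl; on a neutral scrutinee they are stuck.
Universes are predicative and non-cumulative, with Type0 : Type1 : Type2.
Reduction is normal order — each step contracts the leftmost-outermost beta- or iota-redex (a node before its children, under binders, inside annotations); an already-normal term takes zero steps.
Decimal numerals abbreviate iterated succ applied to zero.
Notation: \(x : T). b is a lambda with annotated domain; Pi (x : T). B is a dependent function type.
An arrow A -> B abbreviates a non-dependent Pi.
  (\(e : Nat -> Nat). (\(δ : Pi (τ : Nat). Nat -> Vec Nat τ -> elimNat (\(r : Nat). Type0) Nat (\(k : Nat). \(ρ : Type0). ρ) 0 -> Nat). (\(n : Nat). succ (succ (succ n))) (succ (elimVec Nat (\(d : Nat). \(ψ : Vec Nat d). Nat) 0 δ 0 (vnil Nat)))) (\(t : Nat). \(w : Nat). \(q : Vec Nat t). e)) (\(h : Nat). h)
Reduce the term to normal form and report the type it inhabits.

reduced normal form:
  4
type:
  Nat
observation: the first redex contracted is a beta-redex; the normal form is reached in 4 normal-order steps.


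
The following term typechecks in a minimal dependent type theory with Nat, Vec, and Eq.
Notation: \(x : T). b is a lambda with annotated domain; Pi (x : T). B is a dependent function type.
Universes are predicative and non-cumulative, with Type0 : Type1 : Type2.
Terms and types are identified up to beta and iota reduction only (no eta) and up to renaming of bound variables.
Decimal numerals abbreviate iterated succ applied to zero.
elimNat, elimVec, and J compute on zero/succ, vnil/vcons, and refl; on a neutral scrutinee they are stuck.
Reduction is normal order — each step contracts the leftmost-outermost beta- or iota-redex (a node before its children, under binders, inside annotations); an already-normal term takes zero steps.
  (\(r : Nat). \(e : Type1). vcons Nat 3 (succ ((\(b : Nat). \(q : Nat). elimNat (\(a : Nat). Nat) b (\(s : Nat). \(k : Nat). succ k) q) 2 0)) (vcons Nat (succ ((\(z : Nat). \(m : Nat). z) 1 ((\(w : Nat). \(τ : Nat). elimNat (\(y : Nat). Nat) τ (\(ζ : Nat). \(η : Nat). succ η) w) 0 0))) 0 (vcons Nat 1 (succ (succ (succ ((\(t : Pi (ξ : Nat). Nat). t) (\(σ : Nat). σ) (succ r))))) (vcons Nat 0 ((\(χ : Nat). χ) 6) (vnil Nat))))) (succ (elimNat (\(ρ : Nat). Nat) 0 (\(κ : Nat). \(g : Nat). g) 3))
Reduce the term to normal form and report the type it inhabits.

reduced normal form:
  \(r : Type1). vcons Nat 3 3 (vcons Nat 2 0 (vcons Nat 1 5 (vcons Nat 0 6 (vnil Nat))))
inferred type:
  Pi (r : Type1). Vec Nat 4


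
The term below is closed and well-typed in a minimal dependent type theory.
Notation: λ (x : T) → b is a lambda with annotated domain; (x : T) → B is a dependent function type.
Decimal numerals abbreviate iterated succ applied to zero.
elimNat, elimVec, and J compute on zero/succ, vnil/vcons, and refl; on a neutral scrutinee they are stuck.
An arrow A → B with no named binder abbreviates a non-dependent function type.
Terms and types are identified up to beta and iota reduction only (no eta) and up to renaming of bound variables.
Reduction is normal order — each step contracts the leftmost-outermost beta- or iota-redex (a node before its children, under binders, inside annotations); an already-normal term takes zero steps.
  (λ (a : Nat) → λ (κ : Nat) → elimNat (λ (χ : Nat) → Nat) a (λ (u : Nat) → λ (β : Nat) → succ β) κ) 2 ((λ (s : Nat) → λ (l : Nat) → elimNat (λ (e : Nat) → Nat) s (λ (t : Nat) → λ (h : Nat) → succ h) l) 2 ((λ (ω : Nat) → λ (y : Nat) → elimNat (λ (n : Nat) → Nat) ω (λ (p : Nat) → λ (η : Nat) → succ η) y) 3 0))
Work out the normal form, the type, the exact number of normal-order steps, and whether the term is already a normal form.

resulting normal form:
  7
the term's type:
  Nat
reduction steps (normal order): 33
started in normal form: no
first contracted redex: a beta-redex


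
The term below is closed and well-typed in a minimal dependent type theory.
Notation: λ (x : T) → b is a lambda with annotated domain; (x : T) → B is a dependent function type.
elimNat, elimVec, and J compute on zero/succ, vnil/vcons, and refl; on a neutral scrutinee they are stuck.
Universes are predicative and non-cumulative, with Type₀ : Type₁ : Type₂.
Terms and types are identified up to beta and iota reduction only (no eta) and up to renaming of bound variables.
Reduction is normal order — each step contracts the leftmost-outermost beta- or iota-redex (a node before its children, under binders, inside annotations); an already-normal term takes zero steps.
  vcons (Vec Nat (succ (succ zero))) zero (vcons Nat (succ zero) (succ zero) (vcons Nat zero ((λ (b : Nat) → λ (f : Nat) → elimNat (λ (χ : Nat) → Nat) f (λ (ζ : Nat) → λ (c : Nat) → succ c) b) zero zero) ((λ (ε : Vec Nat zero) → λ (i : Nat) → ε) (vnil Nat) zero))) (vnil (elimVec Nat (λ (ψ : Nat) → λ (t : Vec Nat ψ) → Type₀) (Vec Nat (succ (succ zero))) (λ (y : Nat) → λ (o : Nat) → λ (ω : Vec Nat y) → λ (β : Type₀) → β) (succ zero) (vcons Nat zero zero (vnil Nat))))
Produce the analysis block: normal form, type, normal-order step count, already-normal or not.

resulting normal form:
  vcons (Vec Nat (succ (succ zero))) zero (vcons Nat (succ zero) (succ zero) (vcons Nat zero zero (vnil Nat))) (vnil (Vec Nat (succ (succ zero))))
the term's type:
  Vec (Vec Nat (succ (succ zero))) (succ zero)
normal-order step count: 11
term was already normal: no
first contracted redex: a beta-redex


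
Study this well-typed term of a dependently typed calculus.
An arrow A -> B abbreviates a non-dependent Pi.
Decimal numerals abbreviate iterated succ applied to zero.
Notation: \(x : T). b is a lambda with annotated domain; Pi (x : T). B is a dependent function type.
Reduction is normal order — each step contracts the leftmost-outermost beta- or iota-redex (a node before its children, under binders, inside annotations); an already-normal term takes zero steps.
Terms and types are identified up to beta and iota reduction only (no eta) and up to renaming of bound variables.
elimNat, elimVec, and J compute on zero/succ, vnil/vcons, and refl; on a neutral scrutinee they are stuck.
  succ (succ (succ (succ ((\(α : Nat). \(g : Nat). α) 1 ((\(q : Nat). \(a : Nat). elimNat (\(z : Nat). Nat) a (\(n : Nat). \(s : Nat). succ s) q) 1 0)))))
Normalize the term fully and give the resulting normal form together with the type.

normal form:
  5
inferred type:
  Nat


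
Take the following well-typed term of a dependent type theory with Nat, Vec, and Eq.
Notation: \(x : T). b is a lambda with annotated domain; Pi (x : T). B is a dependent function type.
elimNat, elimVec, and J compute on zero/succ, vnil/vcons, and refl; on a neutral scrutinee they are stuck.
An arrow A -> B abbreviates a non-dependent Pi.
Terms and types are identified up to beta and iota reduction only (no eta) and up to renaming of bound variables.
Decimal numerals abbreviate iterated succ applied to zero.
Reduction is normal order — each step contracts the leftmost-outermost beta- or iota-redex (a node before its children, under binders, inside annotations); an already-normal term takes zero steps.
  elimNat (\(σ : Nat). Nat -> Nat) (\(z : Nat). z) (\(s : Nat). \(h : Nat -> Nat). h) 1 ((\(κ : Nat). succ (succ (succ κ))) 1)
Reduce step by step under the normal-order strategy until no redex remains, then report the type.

normal-order reduction:
  elimNat (\(σ : Nat). Nat -> Nat) (\(z : Nat). z) (\(s : Nat). \(h : Nat -> Nat). h) 1 ((\(κ : Nat). succ (succ (succ κ))) 1)
  ~> (\(σ : Nat). \(z : Nat -> Nat). z) 0 (elimNat (\(s : Nat). Nat -> Nat) (\(h : Nat). h) (\(κ : Nat). \(τ : Nat -> Nat). τ) 0) ((\(ε : Nat). succ (succ (succ ε))) 1)
  ~> (\(σ : Nat -> Nat). σ) (elimNat (\(z : Nat). Nat -> Nat) (\(s : Nat). s) (\(h : Nat). \(κ : Nat -> Nat). κ) 0) ((\(τ : Nat). succ (succ (succ τ))) 1)
  ~> elimNat (\(σ : Nat). Nat -> Nat) (\(z : Nat). z) (\(s : Nat). \(h : Nat -> Nat). h) 0 ((\(κ : Nat). succ (succ (succ κ))) 1)
  ~> (\(σ : Nat). σ) ((\(z : Nat). succ (succ (succ z))) 1)
  ~> (\(σ : Nat). succ (succ (succ σ))) 1
  ~> 4
type:
  Nat


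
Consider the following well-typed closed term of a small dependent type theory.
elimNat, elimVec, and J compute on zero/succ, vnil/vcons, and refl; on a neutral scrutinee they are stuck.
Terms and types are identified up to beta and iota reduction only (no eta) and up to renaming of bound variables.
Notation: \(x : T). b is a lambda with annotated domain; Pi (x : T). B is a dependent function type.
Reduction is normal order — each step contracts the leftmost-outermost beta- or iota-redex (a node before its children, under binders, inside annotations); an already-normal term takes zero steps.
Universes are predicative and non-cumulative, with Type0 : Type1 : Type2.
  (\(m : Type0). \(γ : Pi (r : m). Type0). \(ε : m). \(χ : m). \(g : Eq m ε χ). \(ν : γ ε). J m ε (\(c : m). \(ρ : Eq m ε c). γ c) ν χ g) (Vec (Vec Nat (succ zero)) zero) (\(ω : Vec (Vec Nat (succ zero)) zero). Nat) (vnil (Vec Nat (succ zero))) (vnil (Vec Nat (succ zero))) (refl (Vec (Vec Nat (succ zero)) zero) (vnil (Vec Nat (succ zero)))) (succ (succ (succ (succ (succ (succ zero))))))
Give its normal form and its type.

reduced normal form:
  succ (succ (succ (succ (succ (succ zero)))))
type:
  Nat


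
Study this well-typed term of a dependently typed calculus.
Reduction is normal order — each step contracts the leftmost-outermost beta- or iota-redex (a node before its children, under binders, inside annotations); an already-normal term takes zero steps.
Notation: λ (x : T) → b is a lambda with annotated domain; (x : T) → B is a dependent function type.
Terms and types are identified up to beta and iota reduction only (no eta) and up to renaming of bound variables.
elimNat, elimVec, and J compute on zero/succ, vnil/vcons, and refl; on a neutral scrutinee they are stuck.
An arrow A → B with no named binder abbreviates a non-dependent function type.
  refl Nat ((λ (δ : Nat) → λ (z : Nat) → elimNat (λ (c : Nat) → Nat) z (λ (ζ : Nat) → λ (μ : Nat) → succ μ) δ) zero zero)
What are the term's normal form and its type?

normal form:
  refl Nat zero
inferred type:
  Eq Nat zero zero
observation: the first redex contracted is a beta-redex; the normal form is reached in 3 normal-order steps.


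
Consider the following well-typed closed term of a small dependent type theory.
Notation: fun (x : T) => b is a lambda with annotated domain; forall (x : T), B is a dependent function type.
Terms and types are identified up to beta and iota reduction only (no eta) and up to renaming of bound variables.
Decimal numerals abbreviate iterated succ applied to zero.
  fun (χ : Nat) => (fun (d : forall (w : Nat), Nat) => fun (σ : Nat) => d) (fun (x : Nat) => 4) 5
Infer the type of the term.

the term's type:
  forall (χ : Nat), forall (d : Nat), Nat


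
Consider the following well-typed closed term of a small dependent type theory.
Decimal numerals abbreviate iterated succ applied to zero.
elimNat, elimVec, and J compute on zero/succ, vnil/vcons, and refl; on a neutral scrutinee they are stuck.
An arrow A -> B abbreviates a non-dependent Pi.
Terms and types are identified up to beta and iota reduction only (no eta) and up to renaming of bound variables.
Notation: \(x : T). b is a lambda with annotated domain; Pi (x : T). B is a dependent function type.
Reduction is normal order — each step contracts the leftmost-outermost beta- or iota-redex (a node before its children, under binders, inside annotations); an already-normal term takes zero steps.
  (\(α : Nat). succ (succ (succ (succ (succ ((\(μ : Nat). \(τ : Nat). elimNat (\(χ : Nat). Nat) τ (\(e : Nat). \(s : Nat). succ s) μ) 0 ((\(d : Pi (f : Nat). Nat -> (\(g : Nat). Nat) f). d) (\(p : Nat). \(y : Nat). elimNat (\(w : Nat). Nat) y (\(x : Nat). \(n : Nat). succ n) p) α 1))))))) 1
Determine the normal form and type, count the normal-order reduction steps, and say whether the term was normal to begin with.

normal form:
  7
type:
  Nat
steps to reach normal form (normal order): 11
already normal: no
first contracted redex: a beta-redex


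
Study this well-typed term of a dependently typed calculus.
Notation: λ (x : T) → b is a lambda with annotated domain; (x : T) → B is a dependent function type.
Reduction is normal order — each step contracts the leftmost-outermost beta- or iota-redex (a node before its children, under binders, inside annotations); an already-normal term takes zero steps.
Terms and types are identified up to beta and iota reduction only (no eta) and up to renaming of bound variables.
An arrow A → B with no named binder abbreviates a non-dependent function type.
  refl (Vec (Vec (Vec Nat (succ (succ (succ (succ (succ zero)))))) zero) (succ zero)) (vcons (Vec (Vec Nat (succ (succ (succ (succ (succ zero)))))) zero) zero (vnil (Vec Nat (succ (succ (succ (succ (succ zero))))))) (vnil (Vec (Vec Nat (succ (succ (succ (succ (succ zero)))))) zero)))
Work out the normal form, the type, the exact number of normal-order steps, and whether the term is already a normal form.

normal form:
  refl (Vec (Vec (Vec Nat (succ (succ (succ (succ (succ zero)))))) zero) (succ zero)) (vcons (Vec (Vec Nat (succ (succ (succ (succ (succ zero)))))) zero) zero (vnil (Vec Nat (succ (succ (succ (succ (succ zero))))))) (vnil (Vec (Vec Nat (succ (succ (succ (succ (succ zero)))))) zero)))
type:
  Eq (Vec (Vec (Vec Nat (succ (succ (succ (succ (succ zero)))))) zero) (succ zero)) (vcons (Vec (Vec Nat (succ (succ (succ (succ (succ zero)))))) zero) zero (vnil (Vec Nat (succ (succ (succ (succ (succ zero))))))) (vnil (Vec (Vec Nat (succ (succ (succ (succ (succ zero)))))) zero))) (vcons (Vec (Vec Nat (succ (succ (succ (succ (succ zero)))))) zero) zero (vnil (Vec Nat (succ (succ (succ (succ (succ zero))))))) (vnil (Vec (Vec Nat (succ (succ (succ (succ (succ zero)))))) zero)))
reduction steps (normal order): 0
already normal: yes


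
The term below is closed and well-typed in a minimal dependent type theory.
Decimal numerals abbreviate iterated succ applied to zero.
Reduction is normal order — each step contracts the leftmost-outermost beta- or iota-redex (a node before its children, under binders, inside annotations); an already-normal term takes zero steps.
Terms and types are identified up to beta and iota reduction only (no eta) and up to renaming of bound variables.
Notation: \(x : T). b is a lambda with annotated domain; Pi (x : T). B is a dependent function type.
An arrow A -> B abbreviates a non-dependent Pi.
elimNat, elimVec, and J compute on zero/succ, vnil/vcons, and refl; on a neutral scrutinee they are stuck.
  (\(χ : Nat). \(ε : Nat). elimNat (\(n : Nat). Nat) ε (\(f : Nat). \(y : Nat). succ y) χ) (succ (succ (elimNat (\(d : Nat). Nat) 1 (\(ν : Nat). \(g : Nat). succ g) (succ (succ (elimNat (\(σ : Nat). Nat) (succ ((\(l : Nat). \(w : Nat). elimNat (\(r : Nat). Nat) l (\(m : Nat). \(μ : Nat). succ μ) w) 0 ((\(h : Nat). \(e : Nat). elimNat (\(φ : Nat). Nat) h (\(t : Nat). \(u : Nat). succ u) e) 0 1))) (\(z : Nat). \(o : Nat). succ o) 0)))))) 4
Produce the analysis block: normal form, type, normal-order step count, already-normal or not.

reduced normal form:
  11
type:
  Nat
normal-order step count: 50
term was already normal: no
first redex: a beta-redex


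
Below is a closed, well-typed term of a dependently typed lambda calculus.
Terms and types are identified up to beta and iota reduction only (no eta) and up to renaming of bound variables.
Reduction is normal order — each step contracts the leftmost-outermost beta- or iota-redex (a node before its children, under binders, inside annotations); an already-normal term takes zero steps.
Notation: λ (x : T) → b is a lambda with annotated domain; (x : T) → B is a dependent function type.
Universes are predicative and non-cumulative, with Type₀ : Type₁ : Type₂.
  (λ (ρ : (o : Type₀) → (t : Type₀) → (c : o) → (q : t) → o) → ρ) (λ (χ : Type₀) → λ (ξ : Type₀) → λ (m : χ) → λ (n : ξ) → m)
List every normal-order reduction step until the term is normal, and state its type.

normal-order reduction:
  (λ (ρ : (o : Type₀) → (t : Type₀) → (c : o) → (q : t) → o) → ρ) (λ (χ : Type₀) → λ (ξ : Type₀) → λ (m : χ) → λ (n : ξ) → m)
  ~> λ (ρ : Type₀) → λ (o : Type₀) → λ (t : ρ) → λ (c : o) → t
the term's type:
  (ρ : Type₀) → (o : Type₀) → (t : ρ) → (c : o) → ρ


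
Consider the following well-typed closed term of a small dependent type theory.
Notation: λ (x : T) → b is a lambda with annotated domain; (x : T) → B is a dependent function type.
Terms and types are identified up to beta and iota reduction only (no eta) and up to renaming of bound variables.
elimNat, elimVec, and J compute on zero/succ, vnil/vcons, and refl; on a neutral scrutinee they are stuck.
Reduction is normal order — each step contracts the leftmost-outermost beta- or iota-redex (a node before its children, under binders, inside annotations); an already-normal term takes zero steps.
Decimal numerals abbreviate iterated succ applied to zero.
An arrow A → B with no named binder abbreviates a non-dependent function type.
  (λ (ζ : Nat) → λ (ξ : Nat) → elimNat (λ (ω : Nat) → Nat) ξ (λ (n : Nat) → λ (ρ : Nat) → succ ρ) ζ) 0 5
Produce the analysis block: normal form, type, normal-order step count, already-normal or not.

reduced normal form:
  5
inferred type:
  Nat
normal-order step count: 3
term was already normal: no
first redex: a beta-redex


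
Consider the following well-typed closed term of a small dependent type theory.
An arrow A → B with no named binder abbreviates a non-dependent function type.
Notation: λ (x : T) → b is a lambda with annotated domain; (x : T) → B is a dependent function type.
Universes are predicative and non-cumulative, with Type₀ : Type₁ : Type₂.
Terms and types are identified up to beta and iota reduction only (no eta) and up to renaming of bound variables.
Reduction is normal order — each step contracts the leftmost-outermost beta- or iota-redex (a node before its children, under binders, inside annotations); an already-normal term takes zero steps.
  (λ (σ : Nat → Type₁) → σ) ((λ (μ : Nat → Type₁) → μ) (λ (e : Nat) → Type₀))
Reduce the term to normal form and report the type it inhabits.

normal form:
  λ (σ : Nat) → Type₀
type:
  Nat → Type₁
observation: normalization takes exactly 2 steps under the normal-order strategy.


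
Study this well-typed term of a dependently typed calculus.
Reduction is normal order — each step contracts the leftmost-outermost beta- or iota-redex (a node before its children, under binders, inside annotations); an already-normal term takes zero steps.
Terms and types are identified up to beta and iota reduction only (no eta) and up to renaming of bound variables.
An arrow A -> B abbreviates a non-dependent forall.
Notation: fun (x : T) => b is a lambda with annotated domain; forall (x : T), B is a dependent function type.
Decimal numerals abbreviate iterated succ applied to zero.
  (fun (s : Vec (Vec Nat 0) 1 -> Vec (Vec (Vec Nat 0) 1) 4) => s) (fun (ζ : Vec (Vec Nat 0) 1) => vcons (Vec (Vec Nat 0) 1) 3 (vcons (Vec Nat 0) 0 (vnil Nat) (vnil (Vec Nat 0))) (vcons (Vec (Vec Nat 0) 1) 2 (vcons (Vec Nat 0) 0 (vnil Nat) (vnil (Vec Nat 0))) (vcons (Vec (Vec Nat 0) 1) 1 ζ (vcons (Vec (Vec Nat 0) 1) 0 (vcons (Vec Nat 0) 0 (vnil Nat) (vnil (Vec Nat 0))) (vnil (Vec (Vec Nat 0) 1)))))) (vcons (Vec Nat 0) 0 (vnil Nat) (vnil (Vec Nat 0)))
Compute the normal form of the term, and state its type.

normal form:
  vcons (Vec (Vec Nat 0) 1) 3 (vcons (Vec Nat 0) 0 (vnil Nat) (vnil (Vec Nat 0))) (vcons (Vec (Vec Nat 0) 1) 2 (vcons (Vec Nat 0) 0 (vnil Nat) (vnil (Vec Nat 0))) (vcons (Vec (Vec Nat 0) 1) 1 (vcons (Vec Nat 0) 0 (vnil Nat) (vnil (Vec Nat 0))) (vcons (Vec (Vec Nat 0) 1) 0 (vcons (Vec Nat 0) 0 (vnil Nat) (vnil (Vec Nat 0))) (vnil (Vec (Vec Nat 0) 1)))))
inferred type:
  Vec (Vec (Vec Nat 0) 1) 4
observation: the leftmost-outermost redex is a beta-redex, and normalization takes 2 steps.


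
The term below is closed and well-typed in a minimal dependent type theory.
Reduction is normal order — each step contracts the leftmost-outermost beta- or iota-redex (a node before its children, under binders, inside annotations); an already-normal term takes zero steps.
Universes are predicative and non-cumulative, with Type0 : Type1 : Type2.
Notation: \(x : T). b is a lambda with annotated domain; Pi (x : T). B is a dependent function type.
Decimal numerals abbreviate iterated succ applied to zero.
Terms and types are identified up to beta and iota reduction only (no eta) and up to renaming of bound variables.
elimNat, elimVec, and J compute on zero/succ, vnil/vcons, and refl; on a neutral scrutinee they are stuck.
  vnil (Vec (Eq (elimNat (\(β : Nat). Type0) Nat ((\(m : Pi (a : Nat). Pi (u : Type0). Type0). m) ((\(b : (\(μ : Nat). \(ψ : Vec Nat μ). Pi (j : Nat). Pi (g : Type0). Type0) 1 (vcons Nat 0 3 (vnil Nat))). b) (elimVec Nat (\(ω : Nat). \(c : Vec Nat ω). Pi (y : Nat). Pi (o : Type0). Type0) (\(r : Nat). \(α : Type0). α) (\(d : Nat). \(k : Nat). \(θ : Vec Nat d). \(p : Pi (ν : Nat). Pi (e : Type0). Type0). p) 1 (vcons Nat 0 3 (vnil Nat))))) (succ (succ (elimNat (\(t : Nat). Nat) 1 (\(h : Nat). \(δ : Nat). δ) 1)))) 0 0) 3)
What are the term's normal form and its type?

normal form:
  vnil (Vec (Eq Nat 0 0) 3)
type:
  Vec (Vec (Eq Nat 0 0) 3) 0
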